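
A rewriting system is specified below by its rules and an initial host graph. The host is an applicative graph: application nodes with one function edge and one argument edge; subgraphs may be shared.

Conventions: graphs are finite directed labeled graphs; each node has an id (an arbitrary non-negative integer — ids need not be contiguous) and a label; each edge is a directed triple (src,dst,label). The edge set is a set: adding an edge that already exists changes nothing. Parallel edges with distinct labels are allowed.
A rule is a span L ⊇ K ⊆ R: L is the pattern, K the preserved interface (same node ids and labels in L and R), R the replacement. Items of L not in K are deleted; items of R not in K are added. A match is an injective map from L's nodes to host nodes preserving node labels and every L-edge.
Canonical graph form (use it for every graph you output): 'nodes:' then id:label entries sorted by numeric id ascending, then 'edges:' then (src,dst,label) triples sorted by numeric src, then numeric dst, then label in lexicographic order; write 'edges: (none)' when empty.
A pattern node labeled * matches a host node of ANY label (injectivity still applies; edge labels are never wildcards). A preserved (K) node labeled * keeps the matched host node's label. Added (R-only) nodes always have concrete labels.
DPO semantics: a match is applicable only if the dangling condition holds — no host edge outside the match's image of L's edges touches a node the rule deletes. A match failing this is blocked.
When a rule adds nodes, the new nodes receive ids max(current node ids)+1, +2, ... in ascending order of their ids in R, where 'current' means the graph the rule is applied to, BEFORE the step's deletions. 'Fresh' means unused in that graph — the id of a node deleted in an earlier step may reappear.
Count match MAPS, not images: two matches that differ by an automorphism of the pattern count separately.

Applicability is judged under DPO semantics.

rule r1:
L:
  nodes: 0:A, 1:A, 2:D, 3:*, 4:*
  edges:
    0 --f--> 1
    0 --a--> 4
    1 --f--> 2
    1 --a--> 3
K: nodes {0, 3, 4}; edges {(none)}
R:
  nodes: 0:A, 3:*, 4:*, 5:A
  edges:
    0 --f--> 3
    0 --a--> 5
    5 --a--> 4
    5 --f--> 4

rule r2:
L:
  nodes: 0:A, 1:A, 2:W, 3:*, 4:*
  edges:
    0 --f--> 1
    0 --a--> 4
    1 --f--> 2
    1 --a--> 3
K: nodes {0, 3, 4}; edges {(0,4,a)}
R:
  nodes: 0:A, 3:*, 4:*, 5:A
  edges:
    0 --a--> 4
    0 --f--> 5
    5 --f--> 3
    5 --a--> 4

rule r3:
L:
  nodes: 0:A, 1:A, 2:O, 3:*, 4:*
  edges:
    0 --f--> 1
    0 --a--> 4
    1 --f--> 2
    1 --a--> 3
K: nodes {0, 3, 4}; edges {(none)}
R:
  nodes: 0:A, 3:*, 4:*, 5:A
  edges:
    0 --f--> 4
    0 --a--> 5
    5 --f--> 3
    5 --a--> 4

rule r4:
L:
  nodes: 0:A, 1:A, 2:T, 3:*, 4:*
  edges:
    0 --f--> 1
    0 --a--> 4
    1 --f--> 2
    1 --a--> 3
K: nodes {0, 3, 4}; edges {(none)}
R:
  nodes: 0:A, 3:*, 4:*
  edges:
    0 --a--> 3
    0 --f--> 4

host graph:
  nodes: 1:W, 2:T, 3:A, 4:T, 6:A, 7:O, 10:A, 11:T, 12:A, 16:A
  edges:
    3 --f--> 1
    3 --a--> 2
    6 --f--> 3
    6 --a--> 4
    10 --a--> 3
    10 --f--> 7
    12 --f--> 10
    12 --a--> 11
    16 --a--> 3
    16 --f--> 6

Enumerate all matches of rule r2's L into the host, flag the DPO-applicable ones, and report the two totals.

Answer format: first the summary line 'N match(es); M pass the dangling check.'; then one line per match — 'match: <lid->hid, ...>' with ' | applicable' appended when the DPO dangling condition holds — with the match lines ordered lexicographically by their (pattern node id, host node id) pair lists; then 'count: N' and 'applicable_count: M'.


1 match(es); 0 pass the dangling check.
match: 0->6, 1->3, 2->1, 3->2, 4->4
count: 1
applicable_count: 0


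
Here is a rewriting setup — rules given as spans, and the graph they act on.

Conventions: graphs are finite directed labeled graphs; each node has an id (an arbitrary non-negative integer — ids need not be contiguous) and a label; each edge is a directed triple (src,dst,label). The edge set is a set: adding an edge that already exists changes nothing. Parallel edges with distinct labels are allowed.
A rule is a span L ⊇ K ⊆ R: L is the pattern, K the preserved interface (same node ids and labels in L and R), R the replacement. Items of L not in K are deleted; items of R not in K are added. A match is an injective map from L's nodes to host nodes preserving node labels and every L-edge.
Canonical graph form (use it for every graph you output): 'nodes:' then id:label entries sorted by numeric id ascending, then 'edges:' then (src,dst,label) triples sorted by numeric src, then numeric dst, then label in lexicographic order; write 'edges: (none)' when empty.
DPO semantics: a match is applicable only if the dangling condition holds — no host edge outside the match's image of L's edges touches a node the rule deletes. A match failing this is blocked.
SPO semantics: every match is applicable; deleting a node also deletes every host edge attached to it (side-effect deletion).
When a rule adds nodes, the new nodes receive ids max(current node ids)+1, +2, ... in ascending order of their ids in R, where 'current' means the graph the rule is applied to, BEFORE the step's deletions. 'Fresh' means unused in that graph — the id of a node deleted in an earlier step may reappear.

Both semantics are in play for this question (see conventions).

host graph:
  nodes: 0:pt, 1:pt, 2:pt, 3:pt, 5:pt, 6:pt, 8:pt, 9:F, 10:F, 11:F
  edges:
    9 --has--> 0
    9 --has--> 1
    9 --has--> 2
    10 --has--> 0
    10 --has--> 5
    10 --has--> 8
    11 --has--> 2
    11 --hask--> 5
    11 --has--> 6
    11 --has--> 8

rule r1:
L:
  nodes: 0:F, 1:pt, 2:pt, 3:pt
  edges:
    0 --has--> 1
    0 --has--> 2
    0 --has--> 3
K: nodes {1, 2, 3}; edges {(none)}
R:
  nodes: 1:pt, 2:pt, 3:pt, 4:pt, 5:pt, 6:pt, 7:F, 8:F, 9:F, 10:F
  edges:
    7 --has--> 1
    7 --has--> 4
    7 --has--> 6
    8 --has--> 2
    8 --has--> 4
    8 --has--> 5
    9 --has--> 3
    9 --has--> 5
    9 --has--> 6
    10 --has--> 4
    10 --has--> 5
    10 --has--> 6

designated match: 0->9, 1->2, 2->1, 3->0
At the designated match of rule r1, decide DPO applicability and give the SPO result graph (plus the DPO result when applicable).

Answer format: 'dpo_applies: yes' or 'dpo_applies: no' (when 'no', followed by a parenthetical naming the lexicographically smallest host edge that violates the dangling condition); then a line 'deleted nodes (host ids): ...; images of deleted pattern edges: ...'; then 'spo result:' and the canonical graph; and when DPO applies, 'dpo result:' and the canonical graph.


dpo_applies: yes
deleted nodes (host ids): 9; images of deleted pattern edges: (9,0,has); (9,1,has); (9,2,has)
spo result:
nodes: 0:pt, 1:pt, 2:pt, 3:pt, 5:pt, 6:pt, 8:pt, 10:F, 11:F, 12:pt, 13:pt, 14:pt, 15:F, 16:F, 17:F, 18:F
edges: (10,0,has); (10,5,has); (10,8,has); (11,2,has); (11,5,hask); (11,6,has); (11,8,has); (15,2,has); (15,12,has); (15,14,has); (16,1,has); (16,12,has); (16,13,has); (17,0,has); (17,13,has); (17,14,has); (18,12,has); (18,13,has); (18,14,has)
dpo result:
nodes: 0:pt, 1:pt, 2:pt, 3:pt, 5:pt, 6:pt, 8:pt, 10:F, 11:F, 12:pt, 13:pt, 14:pt, 15:F, 16:F, 17:F, 18:F
edges: (10,0,has); (10,5,has); (10,8,has); (11,2,has); (11,5,hask); (11,6,has); (11,8,has); (15,2,has); (15,12,has); (15,14,has); (16,1,has); (16,12,has); (16,13,has); (17,0,has); (17,13,has); (17,14,has); (18,12,has); (18,13,has); (18,14,has)


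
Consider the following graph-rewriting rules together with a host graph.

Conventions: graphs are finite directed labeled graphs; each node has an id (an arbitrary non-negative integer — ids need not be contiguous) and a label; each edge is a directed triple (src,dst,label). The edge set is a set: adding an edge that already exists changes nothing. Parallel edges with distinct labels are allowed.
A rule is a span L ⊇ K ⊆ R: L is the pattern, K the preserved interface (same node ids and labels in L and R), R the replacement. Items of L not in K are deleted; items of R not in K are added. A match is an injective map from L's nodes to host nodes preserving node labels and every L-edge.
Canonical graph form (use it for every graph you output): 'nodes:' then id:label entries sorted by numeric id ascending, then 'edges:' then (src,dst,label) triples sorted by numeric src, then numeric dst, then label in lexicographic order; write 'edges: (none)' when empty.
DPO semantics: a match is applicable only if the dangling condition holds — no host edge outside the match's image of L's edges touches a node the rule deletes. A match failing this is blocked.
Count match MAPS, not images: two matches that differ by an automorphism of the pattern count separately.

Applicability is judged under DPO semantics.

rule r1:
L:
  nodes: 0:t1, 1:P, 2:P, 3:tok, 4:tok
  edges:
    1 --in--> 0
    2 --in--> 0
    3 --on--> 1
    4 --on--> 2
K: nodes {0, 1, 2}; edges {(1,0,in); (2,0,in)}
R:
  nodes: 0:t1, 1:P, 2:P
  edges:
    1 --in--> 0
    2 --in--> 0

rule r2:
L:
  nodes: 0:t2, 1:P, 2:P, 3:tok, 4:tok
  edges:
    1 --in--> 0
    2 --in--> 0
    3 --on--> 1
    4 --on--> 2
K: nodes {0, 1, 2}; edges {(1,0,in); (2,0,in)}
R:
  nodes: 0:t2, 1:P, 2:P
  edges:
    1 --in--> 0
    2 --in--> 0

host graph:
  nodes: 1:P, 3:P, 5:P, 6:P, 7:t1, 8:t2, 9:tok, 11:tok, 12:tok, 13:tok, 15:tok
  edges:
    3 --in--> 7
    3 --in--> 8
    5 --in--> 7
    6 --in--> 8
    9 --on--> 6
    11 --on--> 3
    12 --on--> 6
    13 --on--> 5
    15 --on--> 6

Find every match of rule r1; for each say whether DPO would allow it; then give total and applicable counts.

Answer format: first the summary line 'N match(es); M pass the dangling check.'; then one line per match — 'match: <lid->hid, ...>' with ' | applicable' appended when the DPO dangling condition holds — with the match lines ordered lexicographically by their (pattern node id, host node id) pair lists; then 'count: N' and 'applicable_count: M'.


2 match(es); 2 pass the dangling check.
match: 0->7, 1->3, 2->5, 3->11, 4->13 | applicable
match: 0->7, 1->5, 2->3, 3->13, 4->11 | applicable
count: 2
applicable_count: 2


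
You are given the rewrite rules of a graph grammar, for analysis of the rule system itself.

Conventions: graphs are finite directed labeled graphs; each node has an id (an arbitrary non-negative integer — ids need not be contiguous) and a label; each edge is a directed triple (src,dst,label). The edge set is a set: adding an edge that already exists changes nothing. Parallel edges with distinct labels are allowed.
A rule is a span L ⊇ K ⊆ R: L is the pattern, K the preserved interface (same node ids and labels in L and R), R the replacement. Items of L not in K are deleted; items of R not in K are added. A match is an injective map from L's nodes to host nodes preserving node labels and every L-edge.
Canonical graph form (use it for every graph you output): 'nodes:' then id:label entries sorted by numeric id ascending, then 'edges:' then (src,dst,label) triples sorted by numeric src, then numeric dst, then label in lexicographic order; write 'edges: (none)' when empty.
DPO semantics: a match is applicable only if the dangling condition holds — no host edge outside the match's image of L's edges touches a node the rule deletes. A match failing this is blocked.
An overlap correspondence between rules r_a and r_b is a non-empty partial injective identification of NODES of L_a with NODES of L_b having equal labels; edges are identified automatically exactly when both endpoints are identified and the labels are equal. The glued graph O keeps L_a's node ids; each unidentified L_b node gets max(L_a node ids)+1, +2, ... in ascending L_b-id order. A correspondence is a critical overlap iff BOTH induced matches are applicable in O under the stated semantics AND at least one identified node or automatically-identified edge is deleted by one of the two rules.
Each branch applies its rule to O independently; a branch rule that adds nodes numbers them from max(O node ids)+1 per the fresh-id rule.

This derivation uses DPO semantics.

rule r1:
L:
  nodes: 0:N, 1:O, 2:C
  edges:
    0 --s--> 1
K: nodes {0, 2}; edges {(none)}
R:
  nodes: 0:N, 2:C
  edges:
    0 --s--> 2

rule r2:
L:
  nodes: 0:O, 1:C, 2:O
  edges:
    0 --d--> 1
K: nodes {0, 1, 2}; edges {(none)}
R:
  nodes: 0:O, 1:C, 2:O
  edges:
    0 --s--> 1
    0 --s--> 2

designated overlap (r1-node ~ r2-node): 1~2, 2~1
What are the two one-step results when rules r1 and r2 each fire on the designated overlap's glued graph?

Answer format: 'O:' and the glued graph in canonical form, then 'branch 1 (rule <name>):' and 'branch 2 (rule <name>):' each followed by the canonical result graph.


O:
nodes: 0:N, 1:O, 2:C, 3:O
edges: (0,1,s); (3,2,d)
branch 1 (rule r1):
nodes: 0:N, 2:C, 3:O
edges: (0,2,s); (3,2,d)
branch 2 (rule r2):
nodes: 0:N, 1:O, 2:C, 3:O
edges: (0,1,s); (3,1,s); (3,2,s)


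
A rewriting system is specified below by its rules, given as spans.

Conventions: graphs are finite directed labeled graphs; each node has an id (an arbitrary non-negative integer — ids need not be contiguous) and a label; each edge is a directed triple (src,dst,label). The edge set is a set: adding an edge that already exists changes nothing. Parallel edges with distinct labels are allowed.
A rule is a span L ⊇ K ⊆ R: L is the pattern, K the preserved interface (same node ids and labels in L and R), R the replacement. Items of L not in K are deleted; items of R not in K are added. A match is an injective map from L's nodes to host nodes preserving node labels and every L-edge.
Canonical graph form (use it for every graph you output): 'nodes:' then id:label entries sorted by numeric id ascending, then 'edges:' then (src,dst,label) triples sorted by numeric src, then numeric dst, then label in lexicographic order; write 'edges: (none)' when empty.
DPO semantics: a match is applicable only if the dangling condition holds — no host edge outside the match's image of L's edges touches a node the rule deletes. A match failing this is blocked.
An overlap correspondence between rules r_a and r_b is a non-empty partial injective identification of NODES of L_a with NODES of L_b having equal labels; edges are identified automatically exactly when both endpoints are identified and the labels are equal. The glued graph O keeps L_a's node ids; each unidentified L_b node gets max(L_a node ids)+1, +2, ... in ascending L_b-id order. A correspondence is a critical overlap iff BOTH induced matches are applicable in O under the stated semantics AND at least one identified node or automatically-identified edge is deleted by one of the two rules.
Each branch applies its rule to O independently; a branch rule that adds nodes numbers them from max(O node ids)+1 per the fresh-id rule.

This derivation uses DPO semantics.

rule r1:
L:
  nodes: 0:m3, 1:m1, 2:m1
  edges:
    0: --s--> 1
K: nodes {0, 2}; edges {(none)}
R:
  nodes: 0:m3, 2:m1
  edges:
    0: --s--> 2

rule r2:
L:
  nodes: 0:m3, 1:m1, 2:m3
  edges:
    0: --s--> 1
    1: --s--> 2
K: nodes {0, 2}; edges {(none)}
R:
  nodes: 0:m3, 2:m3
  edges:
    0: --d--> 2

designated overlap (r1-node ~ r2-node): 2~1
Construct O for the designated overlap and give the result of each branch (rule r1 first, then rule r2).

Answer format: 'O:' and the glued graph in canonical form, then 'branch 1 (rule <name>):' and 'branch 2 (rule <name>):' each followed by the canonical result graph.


O:
nodes: 0:m3, 1:m1, 2:m1, 3:m3, 4:m3
edges: (0,1,s); (2,4,s); (3,2,s)
branch 1 (rule r1):
nodes: 0:m3, 2:m1, 3:m3, 4:m3
edges: (0,2,s); (2,4,s); (3,2,s)
branch 2 (rule r2):
nodes: 0:m3, 1:m1, 3:m3, 4:m3
edges: (0,1,s); (3,4,d)


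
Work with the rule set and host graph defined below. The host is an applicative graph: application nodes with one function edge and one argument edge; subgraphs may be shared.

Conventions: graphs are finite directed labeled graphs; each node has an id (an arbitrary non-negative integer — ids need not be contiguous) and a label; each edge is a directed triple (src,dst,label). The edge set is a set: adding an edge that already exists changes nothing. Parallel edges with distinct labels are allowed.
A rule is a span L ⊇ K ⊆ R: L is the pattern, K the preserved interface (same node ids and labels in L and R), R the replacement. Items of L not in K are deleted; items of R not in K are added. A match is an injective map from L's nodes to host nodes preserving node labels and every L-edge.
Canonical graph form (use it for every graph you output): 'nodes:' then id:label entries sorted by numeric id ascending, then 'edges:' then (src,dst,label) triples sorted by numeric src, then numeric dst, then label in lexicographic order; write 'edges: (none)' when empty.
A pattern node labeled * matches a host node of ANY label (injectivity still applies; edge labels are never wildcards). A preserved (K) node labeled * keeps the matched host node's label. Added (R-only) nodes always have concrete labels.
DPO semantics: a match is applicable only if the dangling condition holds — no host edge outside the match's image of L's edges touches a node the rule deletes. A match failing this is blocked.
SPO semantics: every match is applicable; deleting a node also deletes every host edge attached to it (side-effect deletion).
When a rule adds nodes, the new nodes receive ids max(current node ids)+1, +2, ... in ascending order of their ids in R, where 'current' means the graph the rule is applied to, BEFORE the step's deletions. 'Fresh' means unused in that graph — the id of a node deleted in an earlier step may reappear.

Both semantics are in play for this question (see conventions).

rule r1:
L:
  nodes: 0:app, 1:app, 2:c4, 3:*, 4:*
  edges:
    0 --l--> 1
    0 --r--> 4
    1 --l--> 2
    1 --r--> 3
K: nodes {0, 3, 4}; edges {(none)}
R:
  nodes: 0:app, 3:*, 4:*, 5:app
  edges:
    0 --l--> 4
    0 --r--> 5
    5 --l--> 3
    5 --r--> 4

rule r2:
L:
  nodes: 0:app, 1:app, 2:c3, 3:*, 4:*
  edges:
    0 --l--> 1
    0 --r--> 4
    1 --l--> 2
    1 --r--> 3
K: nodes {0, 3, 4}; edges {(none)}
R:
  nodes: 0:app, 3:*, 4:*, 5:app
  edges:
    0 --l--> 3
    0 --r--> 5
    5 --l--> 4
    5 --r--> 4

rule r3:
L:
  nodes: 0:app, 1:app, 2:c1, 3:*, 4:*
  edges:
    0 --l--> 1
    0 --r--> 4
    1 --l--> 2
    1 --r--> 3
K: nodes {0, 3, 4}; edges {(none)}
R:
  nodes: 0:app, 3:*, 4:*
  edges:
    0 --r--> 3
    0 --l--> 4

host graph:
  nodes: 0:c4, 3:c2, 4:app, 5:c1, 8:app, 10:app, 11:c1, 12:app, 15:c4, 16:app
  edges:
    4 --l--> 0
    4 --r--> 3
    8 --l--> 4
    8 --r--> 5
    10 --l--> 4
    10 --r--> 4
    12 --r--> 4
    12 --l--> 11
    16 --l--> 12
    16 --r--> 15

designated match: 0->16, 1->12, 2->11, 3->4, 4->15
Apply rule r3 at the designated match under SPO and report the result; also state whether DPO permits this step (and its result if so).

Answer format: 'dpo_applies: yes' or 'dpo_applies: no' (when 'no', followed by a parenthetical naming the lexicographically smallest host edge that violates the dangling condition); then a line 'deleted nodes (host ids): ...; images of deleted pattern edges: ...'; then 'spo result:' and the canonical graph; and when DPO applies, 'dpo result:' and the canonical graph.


dpo_applies: yes
deleted nodes (host ids): 11, 12; images of deleted pattern edges: (12,4,r); (12,11,l); (16,12,l); (16,15,r)
spo result:
nodes: 0:c4, 3:c2, 4:app, 5:c1, 8:app, 10:app, 15:c4, 16:app
edges: (4,0,l); (4,3,r); (8,4,l); (8,5,r); (10,4,l); (10,4,r); (16,4,r); (16,15,l)
dpo result:
nodes: 0:c4, 3:c2, 4:app, 5:c1, 8:app, 10:app, 15:c4, 16:app
edges: (4,0,l); (4,3,r); (8,4,l); (8,5,r); (10,4,l); (10,4,r); (16,4,r); (16,15,l)


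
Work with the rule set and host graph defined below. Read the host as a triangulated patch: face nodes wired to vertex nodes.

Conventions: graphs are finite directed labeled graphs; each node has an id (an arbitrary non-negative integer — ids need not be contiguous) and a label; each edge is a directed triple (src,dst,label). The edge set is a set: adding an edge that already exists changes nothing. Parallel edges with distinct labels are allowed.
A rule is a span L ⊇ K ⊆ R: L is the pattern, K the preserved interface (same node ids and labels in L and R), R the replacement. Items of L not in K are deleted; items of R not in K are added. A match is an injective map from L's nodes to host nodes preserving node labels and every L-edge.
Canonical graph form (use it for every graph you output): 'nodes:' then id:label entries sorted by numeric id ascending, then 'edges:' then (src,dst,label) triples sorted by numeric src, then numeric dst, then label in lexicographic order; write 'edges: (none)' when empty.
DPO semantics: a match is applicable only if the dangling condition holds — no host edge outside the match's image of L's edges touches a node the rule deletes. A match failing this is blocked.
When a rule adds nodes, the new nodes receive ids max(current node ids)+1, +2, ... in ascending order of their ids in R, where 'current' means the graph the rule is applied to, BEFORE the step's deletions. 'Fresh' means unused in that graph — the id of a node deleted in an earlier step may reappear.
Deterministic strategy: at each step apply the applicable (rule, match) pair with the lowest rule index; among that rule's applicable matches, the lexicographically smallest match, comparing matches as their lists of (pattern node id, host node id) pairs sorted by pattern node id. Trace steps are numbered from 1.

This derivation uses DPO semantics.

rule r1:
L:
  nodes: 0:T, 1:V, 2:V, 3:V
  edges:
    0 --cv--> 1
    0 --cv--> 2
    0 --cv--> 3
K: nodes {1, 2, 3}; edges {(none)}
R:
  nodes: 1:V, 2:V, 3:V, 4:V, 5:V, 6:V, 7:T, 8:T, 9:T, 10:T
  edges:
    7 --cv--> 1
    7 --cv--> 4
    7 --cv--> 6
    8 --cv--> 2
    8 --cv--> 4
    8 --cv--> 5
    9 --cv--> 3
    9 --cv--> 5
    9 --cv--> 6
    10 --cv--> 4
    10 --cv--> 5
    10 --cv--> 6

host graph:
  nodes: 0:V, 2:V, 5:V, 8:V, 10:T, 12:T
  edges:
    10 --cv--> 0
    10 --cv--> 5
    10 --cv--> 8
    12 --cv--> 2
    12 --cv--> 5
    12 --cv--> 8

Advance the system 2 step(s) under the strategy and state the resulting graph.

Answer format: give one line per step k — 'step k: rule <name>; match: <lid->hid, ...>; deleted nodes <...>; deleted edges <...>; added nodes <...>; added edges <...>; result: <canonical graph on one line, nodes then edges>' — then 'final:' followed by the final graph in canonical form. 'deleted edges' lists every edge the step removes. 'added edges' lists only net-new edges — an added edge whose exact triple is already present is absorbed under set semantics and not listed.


step 1: rule r1; match: 0->10, 1->0, 2->5, 3->8; deleted nodes 10; deleted edges (10,0,cv); (10,5,cv); (10,8,cv); added nodes 13, 14, 15, 16, 17, 18, 19; added edges (16,0,cv); (16,13,cv); (16,15,cv); (17,5,cv); (17,13,cv); (17,14,cv); (18,8,cv); (18,14,cv); (18,15,cv); (19,13,cv); (19,14,cv); (19,15,cv); result: nodes: 0:V, 2:V, 5:V, 8:V, 12:T, 13:V, 14:V, 15:V, 16:T, 17:T, 18:T, 19:T edges: (12,2,cv); (12,5,cv); (12,8,cv); (16,0,cv); (16,13,cv); (16,15,cv); (17,5,cv); (17,13,cv); (17,14,cv); (18,8,cv); (18,14,cv); (18,15,cv); (19,13,cv); (19,14,cv); (19,15,cv)
step 2: rule r1; match: 0->12, 1->2, 2->5, 3->8; deleted nodes 12; deleted edges (12,2,cv); (12,5,cv); (12,8,cv); added nodes 20, 21, 22, 23, 24, 25, 26; added edges (23,2,cv); (23,20,cv); (23,22,cv); (24,5,cv); (24,20,cv); (24,21,cv); (25,8,cv); (25,21,cv); (25,22,cv); (26,20,cv); (26,21,cv); (26,22,cv); result: nodes: 0:V, 2:V, 5:V, 8:V, 13:V, 14:V, 15:V, 16:T, 17:T, 18:T, 19:T, 20:V, 21:V, 22:V, 23:T, 24:T, 25:T, 26:T edges: (16,0,cv); (16,13,cv); (16,15,cv); (17,5,cv); (17,13,cv); (17,14,cv); (18,8,cv); (18,14,cv); (18,15,cv); (19,13,cv); (19,14,cv); (19,15,cv); (23,2,cv); (23,20,cv); (23,22,cv); (24,5,cv); (24,20,cv); (24,21,cv); (25,8,cv); (25,21,cv); (25,22,cv); (26,20,cv); (26,21,cv); (26,22,cv)
final:
nodes: 0:V, 2:V, 5:V, 8:V, 13:V, 14:V, 15:V, 16:T, 17:T, 18:T, 19:T, 20:V, 21:V, 22:V, 23:T, 24:T, 25:T, 26:T
edges: (16,0,cv); (16,13,cv); (16,15,cv); (17,5,cv); (17,13,cv); (17,14,cv); (18,8,cv); (18,14,cv); (18,15,cv); (19,13,cv); (19,14,cv); (19,15,cv); (23,2,cv); (23,20,cv); (23,22,cv); (24,5,cv); (24,20,cv); (24,21,cv); (25,8,cv); (25,21,cv); (25,22,cv); (26,20,cv); (26,21,cv); (26,22,cv)


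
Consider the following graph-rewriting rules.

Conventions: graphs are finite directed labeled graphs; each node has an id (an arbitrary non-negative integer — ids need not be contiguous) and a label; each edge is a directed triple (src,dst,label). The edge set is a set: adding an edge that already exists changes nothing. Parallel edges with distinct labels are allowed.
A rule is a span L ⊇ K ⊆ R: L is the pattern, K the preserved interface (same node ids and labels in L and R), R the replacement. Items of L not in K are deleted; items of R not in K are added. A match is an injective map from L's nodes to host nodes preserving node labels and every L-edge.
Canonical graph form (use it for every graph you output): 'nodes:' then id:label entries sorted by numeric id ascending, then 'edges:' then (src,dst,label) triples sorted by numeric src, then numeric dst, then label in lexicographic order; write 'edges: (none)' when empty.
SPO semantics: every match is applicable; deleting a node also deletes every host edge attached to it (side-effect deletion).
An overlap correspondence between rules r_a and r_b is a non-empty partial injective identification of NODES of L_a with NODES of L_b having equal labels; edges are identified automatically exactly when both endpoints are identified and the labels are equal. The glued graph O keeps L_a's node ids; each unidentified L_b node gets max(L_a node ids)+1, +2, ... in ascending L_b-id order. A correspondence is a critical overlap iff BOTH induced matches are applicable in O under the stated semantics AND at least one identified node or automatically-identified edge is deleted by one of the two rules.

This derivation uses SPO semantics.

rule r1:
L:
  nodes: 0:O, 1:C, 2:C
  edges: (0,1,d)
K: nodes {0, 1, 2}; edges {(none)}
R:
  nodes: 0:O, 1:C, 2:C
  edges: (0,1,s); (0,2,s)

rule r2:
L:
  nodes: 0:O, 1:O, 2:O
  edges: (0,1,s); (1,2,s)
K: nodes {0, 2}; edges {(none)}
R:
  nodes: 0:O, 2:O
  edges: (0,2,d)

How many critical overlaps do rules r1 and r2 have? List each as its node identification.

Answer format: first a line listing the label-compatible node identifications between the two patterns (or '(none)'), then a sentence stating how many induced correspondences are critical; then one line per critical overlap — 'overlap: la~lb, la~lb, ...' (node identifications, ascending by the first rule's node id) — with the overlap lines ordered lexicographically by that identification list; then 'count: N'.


label-compatible node identifications between L(r1) and L(r2): 0~0, 0~1, 0~2
1 of the induced correspondences is a critical overlap of r1 and r2.
overlap: 0~1
count: 1


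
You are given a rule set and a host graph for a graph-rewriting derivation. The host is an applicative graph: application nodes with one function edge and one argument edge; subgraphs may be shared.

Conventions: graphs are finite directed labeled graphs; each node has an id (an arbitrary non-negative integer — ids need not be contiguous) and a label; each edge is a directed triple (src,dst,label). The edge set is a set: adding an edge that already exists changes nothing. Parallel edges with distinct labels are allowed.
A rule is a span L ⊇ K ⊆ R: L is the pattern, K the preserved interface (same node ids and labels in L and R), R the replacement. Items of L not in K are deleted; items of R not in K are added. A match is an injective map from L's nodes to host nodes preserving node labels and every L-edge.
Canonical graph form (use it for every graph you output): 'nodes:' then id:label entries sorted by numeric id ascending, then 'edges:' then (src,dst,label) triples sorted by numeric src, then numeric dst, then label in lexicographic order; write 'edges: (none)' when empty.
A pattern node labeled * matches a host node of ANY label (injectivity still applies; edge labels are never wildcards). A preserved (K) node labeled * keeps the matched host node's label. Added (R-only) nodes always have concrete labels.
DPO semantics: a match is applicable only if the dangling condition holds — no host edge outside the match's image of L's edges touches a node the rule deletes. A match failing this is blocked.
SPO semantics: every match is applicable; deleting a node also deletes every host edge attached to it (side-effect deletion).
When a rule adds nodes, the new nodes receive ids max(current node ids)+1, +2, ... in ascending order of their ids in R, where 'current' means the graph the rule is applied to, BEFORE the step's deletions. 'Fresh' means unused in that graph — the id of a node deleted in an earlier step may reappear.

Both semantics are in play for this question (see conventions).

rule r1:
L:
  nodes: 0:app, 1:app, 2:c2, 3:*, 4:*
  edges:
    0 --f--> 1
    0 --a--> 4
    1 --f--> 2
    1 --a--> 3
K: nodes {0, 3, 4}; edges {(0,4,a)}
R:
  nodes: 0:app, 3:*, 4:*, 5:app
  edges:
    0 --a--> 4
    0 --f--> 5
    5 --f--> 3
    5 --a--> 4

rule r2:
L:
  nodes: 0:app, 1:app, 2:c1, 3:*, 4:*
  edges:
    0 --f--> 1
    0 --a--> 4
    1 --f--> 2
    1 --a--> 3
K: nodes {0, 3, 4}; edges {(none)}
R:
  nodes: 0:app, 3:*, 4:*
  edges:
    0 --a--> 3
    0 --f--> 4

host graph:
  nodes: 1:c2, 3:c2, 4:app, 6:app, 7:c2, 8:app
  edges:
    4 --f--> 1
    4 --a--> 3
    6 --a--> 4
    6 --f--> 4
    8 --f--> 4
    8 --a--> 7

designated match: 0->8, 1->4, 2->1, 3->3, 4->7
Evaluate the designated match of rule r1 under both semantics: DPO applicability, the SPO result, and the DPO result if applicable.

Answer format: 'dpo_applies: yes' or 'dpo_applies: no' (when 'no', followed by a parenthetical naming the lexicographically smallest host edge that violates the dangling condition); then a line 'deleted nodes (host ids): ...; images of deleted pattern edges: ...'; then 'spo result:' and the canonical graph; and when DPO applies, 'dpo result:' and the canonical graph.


dpo_applies: no
(the rule deletes node 4, which keeps host edge (6,4,a) outside the match image — the dangling condition fails, DPO blocks; SPO proceeds and side-deletes such edges)
deleted nodes (host ids): 1, 4; images of deleted pattern edges: (4,1,f); (4,3,a); (8,4,f)
spo result:
nodes: 3:c2, 6:app, 7:c2, 8:app, 9:app
edges: (8,7,a); (8,9,f); (9,3,f); (9,7,a)


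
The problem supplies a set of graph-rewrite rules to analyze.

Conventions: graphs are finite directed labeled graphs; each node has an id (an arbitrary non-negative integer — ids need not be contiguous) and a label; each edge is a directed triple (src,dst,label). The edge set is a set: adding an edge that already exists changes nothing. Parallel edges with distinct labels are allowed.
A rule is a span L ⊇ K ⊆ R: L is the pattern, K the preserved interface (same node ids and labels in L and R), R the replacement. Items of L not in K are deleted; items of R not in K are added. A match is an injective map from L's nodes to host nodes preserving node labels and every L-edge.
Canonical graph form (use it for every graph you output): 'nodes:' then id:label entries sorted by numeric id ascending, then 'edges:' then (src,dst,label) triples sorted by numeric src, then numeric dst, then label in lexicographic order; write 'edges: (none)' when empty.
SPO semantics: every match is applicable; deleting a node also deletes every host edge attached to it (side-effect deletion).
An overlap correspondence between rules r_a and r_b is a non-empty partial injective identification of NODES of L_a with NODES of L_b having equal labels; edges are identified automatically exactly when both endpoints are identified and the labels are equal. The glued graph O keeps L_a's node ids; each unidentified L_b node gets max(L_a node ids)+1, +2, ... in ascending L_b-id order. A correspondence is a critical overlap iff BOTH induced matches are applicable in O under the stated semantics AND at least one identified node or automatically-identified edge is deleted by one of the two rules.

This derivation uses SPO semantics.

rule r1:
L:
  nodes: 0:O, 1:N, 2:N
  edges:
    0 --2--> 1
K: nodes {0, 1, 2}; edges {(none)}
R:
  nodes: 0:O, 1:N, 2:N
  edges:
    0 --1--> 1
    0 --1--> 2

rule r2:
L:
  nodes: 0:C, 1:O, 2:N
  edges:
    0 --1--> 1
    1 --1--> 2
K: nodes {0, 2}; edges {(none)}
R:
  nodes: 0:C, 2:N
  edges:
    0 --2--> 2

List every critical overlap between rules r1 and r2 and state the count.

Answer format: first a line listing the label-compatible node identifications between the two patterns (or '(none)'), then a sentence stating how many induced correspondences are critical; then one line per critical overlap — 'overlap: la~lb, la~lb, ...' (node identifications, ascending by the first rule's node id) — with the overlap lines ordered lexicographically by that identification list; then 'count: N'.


label-compatible node identifications between L(r1) and L(r2): 0~1, 1~2, 2~2
3 of the induced correspondences are critical overlaps of r1 and r2.
overlap: 0~1
overlap: 0~1, 1~2
overlap: 0~1, 2~2
count: 3


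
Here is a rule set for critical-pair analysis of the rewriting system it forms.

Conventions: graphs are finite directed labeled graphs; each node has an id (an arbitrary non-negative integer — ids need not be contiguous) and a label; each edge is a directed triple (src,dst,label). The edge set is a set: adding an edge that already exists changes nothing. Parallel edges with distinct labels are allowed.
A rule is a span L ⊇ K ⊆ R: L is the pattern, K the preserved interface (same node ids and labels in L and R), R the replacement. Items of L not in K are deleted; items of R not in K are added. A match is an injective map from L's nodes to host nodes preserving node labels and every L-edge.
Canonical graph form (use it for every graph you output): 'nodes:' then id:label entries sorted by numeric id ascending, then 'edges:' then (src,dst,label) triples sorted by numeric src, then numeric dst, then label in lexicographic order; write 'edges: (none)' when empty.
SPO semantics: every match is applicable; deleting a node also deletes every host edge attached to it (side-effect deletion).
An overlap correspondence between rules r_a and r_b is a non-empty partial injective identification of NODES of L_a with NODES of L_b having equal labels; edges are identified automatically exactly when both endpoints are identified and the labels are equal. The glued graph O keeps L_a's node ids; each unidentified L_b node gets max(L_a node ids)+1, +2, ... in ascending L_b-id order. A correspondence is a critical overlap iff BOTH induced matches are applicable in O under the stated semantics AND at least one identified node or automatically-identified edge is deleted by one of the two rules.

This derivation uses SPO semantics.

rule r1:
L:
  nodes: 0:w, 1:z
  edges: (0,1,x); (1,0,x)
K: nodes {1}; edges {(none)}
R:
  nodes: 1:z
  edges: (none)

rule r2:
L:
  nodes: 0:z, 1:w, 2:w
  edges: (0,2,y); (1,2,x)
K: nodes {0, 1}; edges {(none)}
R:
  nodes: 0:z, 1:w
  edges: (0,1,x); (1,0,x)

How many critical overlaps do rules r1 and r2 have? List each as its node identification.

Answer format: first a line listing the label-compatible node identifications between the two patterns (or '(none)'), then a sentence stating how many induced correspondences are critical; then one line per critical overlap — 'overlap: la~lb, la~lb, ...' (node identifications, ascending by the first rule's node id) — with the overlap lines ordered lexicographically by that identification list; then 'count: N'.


label-compatible node identifications between L(r1) and L(r2): 0~1, 0~2, 1~0
4 of the induced correspondences are critical overlaps of r1 and r2.
overlap: 0~1
overlap: 0~1, 1~0
overlap: 0~2
overlap: 0~2, 1~0
count: 4


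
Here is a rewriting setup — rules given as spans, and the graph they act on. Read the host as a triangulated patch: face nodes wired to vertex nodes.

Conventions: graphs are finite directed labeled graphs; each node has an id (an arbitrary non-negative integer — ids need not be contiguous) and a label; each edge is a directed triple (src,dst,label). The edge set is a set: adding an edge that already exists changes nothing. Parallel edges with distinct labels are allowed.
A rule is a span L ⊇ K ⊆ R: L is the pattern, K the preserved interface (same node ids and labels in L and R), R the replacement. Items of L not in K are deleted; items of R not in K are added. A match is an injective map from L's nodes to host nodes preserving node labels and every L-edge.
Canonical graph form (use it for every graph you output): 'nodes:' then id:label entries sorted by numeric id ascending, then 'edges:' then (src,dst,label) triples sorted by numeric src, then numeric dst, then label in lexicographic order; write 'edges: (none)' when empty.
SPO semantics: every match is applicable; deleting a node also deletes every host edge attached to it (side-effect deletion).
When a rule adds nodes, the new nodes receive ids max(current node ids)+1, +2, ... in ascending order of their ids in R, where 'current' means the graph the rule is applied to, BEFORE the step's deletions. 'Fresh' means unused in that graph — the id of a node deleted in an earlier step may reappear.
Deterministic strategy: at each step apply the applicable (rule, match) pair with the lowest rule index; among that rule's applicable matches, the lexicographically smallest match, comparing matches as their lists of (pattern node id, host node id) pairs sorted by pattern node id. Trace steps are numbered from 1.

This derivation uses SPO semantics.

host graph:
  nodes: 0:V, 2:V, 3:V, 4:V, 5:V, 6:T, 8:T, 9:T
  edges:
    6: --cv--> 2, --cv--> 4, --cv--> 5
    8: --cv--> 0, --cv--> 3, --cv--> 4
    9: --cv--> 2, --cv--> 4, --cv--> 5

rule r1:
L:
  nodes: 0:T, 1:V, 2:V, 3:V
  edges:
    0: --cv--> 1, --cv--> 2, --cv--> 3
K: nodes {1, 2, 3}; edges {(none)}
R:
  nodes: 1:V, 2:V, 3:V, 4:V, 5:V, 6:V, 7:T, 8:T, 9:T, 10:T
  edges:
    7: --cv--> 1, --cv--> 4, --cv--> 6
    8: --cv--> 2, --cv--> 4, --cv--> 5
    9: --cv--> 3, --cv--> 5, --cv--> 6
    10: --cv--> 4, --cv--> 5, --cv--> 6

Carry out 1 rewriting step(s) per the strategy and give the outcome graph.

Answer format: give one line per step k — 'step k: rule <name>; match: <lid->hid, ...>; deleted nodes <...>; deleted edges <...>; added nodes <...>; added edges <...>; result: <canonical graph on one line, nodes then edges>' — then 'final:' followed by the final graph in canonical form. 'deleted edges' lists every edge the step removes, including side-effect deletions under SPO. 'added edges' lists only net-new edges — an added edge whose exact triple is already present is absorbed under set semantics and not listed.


step 1: rule r1; match: 0->6, 1->2, 2->4, 3->5; deleted nodes 6; deleted edges (6,2,cv); (6,4,cv); (6,5,cv); added nodes 10, 11, 12, 13, 14, 15, 16; added edges (13,2,cv); (13,10,cv); (13,12,cv); (14,4,cv); (14,10,cv); (14,11,cv); (15,5,cv); (15,11,cv); (15,12,cv); (16,10,cv); (16,11,cv); (16,12,cv); result: nodes: 0:V, 2:V, 3:V, 4:V, 5:V, 8:T, 9:T, 10:V, 11:V, 12:V, 13:T, 14:T, 15:T, 16:T edges: (8,0,cv); (8,3,cv); (8,4,cv); (9,2,cv); (9,4,cv); (9,5,cv); (13,2,cv); (13,10,cv); (13,12,cv); (14,4,cv); (14,10,cv); (14,11,cv); (15,5,cv); (15,11,cv); (15,12,cv); (16,10,cv); (16,11,cv); (16,12,cv)
final:
nodes: 0:V, 2:V, 3:V, 4:V, 5:V, 8:T, 9:T, 10:V, 11:V, 12:V, 13:T, 14:T, 15:T, 16:T
edges: (8,0,cv); (8,3,cv); (8,4,cv); (9,2,cv); (9,4,cv); (9,5,cv); (13,2,cv); (13,10,cv); (13,12,cv); (14,4,cv); (14,10,cv); (14,11,cv); (15,5,cv); (15,11,cv); (15,12,cv); (16,10,cv); (16,11,cv); (16,12,cv)


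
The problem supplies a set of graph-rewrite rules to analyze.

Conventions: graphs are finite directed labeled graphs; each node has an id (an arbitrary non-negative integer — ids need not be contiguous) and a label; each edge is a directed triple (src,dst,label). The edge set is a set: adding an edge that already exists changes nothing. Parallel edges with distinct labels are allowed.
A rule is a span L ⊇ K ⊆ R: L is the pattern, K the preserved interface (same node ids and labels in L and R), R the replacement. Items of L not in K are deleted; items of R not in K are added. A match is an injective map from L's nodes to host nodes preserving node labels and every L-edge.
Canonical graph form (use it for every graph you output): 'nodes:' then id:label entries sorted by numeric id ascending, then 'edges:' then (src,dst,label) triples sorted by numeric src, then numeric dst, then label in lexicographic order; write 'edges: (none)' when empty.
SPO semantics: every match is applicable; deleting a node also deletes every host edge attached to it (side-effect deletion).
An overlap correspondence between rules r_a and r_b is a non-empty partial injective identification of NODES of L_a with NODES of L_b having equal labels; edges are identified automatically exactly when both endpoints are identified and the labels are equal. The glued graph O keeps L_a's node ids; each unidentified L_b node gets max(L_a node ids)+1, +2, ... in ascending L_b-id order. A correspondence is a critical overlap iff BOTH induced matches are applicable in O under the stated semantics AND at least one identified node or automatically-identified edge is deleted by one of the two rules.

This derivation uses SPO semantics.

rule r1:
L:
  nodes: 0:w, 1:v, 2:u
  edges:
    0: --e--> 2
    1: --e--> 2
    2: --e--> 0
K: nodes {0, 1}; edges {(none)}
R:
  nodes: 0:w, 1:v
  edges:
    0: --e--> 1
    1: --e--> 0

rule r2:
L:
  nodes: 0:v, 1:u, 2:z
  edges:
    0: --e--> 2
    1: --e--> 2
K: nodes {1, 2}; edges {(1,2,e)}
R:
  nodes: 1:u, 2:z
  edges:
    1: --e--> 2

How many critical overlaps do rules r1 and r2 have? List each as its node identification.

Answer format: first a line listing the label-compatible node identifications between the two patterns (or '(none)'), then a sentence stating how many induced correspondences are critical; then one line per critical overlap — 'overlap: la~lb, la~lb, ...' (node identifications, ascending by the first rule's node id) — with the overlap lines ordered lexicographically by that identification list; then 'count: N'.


label-compatible node identifications between L(r1) and L(r2): 1~0, 2~1
3 of the induced correspondences are critical overlaps of r1 and r2.
overlap: 1~0
overlap: 1~0, 2~1
overlap: 2~1
count: 3
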